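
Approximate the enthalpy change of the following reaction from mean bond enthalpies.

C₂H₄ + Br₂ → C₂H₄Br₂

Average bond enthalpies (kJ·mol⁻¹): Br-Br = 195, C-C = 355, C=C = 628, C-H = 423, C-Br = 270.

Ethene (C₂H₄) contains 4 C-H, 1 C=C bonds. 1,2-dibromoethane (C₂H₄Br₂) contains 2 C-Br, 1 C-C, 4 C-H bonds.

ΔH ≈ −72 kJ

Bonds broken (reactants):
  Br-Br: 1 × 195 = 195
  C-H: 4 × 423 = 1692
  C=C: 1 × 628 = 628
  Σ(broken) = 2515 kJ
Bonds formed (products):
  C-Br: 2 × 270 = 540
  C-C: 1 × 355 = 355
  C-H: 4 × 423 = 1692
  Σ(formed) = 2587 kJ
ΔH = Σ(broken) − Σ(formed) = 2515 − 2587 = −72 kJ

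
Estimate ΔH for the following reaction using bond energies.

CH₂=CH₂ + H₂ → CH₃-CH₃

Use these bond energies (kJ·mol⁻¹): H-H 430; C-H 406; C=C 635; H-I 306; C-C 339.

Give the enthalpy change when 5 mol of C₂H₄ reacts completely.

Bonds broken (reactants):
  C-H: 4 × 406 = 1624
  C=C: 1 × 635 = 635
  H-H: 1 × 430 = 430
  Σ(broken) = 2689 kJ
Bonds formed (products):
  C-C: 1 × 339 = 339
  C-H: 6 × 406 = 2436
  Σ(formed) = 2775 kJ
ΔH = Σ(broken) − Σ(formed) = 2689 − 2775 = −86 kJ
For 5× the reaction as written: 5 × (−86) = −430 kJ

ΔH = −430 kJ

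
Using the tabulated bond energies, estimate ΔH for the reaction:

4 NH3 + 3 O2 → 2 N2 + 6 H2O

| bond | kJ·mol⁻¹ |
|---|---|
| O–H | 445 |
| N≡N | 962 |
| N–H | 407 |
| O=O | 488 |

ΔH ≈ −916 kJ

Bonds broken (reactants):
  N–H: 12 × 407 = 4884
  O=O: 3 × 488 = 1464
  Σ(broken) = 6348 kJ
Bonds formed (products):
  N≡N: 2 × 962 = 1924
  O–H: 12 × 445 = 5340
  Σ(formed) = 7264 kJ
ΔH = Σ(broken) − Σ(formed) = 6348 − 7264 = −916 kJ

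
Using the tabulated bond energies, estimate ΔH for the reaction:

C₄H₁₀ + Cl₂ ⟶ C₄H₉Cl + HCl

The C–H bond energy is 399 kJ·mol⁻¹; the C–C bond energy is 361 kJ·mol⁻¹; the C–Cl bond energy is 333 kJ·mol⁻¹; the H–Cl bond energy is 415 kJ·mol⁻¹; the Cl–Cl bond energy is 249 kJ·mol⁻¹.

Bonds broken (reactants):
  C–C: 3 × 361 = 1083
  C–H: 10 × 399 = 3990
  Cl–Cl: 1 × 249 = 249
  Σ(broken) = 5322 kJ
Bonds formed (products):
  C–C: 3 × 361 = 1083
  C–Cl: 1 × 333 = 333
  C–H: 9 × 399 = 3591
  H–Cl: 1 × 415 = 415
  Σ(formed) = 5422 kJ
ΔH = Σ(broken) − Σ(formed) = 5322 − 5422 = −100 kJ

ΔH ≈ −100 kJ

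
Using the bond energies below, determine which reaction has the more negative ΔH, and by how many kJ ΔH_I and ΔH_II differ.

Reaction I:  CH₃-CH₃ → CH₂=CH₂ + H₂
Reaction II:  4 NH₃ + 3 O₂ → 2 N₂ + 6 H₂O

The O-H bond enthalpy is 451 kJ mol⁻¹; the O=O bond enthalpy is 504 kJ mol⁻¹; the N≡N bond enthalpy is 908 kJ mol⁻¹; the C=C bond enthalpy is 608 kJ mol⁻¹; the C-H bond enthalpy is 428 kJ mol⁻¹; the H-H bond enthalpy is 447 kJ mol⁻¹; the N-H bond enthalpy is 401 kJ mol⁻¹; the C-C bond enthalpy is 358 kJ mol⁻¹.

Reaction II, by 1063 kJ

Reaction I:
  Bonds broken (reactants):
    C-C: 1 × 358 = 358
    C-H: 6 × 428 = 2568
    Σ(broken) = 2926 kJ
  Bonds formed (products):
    C-H: 4 × 428 = 1712
    C=C: 1 × 608 = 608
    H-H: 1 × 447 = 447
    Σ(formed) = 2767 kJ
  ΔH_I = 2926 − 2767 = +159 kJ
Reaction II:
  Bonds broken (reactants):
    N-H: 12 × 401 = 4812
    O=O: 3 × 504 = 1512
    Σ(broken) = 6324 kJ
  Bonds formed (products):
    N≡N: 2 × 908 = 1816
    O-H: 12 × 451 = 5412
    Σ(formed) = 7228 kJ
  ΔH_II = 6324 − 7228 = −904 kJ
ΔH_I − ΔH_II = +1063 kJ, so reaction II has the more negative ΔH; |ΔH_I − ΔH_II| = 1063 kJ.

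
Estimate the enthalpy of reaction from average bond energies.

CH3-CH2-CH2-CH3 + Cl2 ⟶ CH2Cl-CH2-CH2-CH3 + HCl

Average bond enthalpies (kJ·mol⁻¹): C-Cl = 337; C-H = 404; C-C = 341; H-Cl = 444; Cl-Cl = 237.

ΔH ≈ −140 kJ

Bonds broken (reactants):
  C-C: 3 × 341 = 1023
  C-H: 10 × 404 = 4040
  Cl-Cl: 1 × 237 = 237
  Σ(broken) = 5300 kJ
Bonds formed (products):
  C-C: 3 × 341 = 1023
  C-Cl: 1 × 337 = 337
  C-H: 9 × 404 = 3636
  H-Cl: 1 × 444 = 444
  Σ(formed) = 5440 kJ
ΔH = Σ(broken) − Σ(formed) = 5300 − 5440 = −140 kJ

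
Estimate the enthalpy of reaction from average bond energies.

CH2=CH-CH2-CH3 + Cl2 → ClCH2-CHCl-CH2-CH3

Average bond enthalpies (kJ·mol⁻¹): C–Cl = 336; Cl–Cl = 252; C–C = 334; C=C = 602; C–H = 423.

Bonds broken (reactants):
  C–C: 2 × 334 = 668
  C–H: 8 × 423 = 3384
  C=C: 1 × 602 = 602
  Cl–Cl: 1 × 252 = 252
  Σ(broken) = 4906 kJ
Bonds formed (products):
  C–C: 3 × 334 = 1002
  C–Cl: 2 × 336 = 672
  C–H: 8 × 423 = 3384
  Σ(formed) = 5058 kJ
ΔH = Σ(broken) − Σ(formed) = 4906 − 5058 = −152 kJ

ΔH ≈ −152 kJ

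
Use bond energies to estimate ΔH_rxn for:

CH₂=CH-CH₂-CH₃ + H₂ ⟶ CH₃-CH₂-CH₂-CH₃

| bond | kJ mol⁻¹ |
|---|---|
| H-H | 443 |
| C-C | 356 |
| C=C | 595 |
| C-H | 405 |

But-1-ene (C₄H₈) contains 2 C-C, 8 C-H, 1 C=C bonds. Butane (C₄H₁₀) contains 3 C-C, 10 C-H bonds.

ΔH ≈ −128 kJ

Bonds broken (reactants):
  C-C: 2 × 356 = 712
  C-H: 8 × 405 = 3240
  C=C: 1 × 595 = 595
  H-H: 1 × 443 = 443
  Σ(broken) = 4990 kJ
Bonds formed (products):
  C-C: 3 × 356 = 1068
  C-H: 10 × 405 = 4050
  Σ(formed) = 5118 kJ
ΔH = Σ(broken) − Σ(formed) = 4990 − 5118 = −128 kJ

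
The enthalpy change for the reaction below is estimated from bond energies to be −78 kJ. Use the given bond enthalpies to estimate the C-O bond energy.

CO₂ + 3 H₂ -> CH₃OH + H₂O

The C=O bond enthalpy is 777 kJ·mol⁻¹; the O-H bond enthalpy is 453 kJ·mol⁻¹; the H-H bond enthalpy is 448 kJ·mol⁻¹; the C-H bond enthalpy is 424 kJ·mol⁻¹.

Let D be the C-O bond energy.
Σ(broken) = 2×777 + 3×448 = 2898
Σ(formed) = 3×424 + 1×D + 3×453 = 2631 + D
ΔH = Σ(broken) − Σ(formed) = (2898) − (2631 + D) = +267 − D
Setting this equal to −78 kJ gives D = 345 kJ/mol.

D(C-O) ≈ 345 kJ/mol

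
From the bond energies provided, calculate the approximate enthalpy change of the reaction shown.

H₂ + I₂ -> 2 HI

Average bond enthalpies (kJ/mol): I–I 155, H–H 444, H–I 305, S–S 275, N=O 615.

Bonds broken (reactants):
  H–H: 1 × 444 = 444
  I–I: 1 × 155 = 155
  Σ(broken) = 599 kJ
Bonds formed (products):
  H–I: 2 × 305 = 610
  Σ(formed) = 610 kJ
ΔH = Σ(broken) − Σ(formed) = 599 − 610 = −11 kJ

ΔH ≈ −11 kJ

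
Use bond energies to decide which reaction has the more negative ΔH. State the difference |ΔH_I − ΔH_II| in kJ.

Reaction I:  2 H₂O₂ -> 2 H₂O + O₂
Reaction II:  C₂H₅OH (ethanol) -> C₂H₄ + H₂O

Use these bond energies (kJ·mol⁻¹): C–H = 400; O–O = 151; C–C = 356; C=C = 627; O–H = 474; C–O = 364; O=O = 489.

Reaction I, by 206 kJ

Reaction I:
  Bonds broken (reactants):
    O–H: 4 × 474 = 1896
    O–O: 2 × 151 = 302
    Σ(broken) = 2198 kJ
  Bonds formed (products):
    O–H: 4 × 474 = 1896
    O=O: 1 × 489 = 489
    Σ(formed) = 2385 kJ
  ΔH_I = 2198 − 2385 = −187 kJ
Reaction II:
  Bonds broken (reactants):
    C–C: 1 × 356 = 356
    C–H: 5 × 400 = 2000
    C–O: 1 × 364 = 364
    O–H: 1 × 474 = 474
    Σ(broken) = 3194 kJ
  Bonds formed (products):
    C–H: 4 × 400 = 1600
    C=C: 1 × 627 = 627
    O–H: 2 × 474 = 948
    Σ(formed) = 3175 kJ
  ΔH_II = 3194 − 3175 = +19 kJ
ΔH_I − ΔH_II = −206 kJ, so reaction I has the more negative ΔH; |ΔH_I − ΔH_II| = 206 kJ.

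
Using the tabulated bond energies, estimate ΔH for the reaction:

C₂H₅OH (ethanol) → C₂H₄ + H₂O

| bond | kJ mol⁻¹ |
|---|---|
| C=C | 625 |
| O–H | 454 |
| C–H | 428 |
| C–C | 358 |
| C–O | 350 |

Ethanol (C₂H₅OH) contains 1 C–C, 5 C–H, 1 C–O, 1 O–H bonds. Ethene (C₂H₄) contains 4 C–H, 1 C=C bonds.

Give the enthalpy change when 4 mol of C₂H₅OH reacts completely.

ΔH = +228 kJ

Bonds broken (reactants):
  C–C: 1 × 358 = 358
  C–H: 5 × 428 = 2140
  C–O: 1 × 350 = 350
  O–H: 1 × 454 = 454
  Σ(broken) = 3302 kJ
Bonds formed (products):
  C–H: 4 × 428 = 1712
  C=C: 1 × 625 = 625
  O–H: 2 × 454 = 908
  Σ(formed) = 3245 kJ
ΔH = Σ(broken) − Σ(formed) = 3302 − 3245 = +57 kJ
For 4× the reaction as written: 4 × (+57) = +228 kJ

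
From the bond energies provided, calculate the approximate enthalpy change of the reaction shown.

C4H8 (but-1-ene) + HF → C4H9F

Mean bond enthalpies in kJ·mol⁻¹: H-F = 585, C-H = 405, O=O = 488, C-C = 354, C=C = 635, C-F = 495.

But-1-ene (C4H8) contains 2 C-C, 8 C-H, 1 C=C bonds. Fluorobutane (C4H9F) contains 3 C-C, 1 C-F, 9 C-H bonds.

ΔH ≈ −34 kJ

Bonds broken (reactants):
  C-C: 2 × 354 = 708
  C-H: 8 × 405 = 3240
  C=C: 1 × 635 = 635
  H-F: 1 × 585 = 585
  Σ(broken) = 5168 kJ
Bonds formed (products):
  C-C: 3 × 354 = 1062
  C-F: 1 × 495 = 495
  C-H: 9 × 405 = 3645
  Σ(formed) = 5202 kJ
ΔH = Σ(broken) − Σ(formed) = 5168 − 5202 = −34 kJ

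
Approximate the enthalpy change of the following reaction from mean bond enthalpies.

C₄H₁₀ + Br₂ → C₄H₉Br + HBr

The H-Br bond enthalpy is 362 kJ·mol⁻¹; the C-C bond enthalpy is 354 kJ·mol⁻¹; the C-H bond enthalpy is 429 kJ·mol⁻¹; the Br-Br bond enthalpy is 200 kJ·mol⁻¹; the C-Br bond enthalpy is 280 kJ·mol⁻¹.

Bonds broken (reactants):
  Br-Br: 1 × 200 = 200
  C-C: 3 × 354 = 1062
  C-H: 10 × 429 = 4290
  Σ(broken) = 5552 kJ
Bonds formed (products):
  C-Br: 1 × 280 = 280
  C-C: 3 × 354 = 1062
  C-H: 9 × 429 = 3861
  H-Br: 1 × 362 = 362
  Σ(formed) = 5565 kJ
ΔH = Σ(broken) − Σ(formed) = 5552 − 5565 = −13 kJ

ΔH ≈ −13 kJ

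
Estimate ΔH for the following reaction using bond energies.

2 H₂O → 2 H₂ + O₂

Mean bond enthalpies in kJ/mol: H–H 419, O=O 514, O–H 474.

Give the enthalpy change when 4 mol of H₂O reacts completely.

Bonds broken (reactants):
  O–H: 4 × 474 = 1896
  Σ(broken) = 1896 kJ
Bonds formed (products):
  H–H: 2 × 419 = 838
  O=O: 1 × 514 = 514
  Σ(formed) = 1352 kJ
ΔH = Σ(broken) − Σ(formed) = 1896 − 1352 = +544 kJ
For 2× the reaction as written: 2 × (+544) = +1088 kJ

ΔH = +1088 kJ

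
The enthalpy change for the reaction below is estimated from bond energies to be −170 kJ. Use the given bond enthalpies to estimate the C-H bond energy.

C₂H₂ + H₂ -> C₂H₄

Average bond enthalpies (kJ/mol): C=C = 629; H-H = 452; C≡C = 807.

Let D be the C-H bond energy.
Σ(broken) = 1×807 + 2×D + 1×452 = 1259 + 2D
Σ(formed) = 4×D + 1×629 = 629 + 4D
ΔH = Σ(broken) − Σ(formed) = (1259 + 2D) − (629 + 4D) = +630 − 2D
Setting this equal to −170 kJ gives 2D = 800, so D = 400 kJ/mol.

D(C-H) ≈ 400 kJ/mol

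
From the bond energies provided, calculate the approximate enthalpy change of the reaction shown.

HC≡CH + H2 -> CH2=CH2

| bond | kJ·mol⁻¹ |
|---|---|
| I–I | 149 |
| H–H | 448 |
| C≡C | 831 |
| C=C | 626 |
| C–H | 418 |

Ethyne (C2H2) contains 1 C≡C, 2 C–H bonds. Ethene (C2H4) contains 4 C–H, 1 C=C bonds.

Bonds broken (reactants):
  C≡C: 1 × 831 = 831
  C–H: 2 × 418 = 836
  H–H: 1 × 448 = 448
  Σ(broken) = 2115 kJ
Bonds formed (products):
  C–H: 4 × 418 = 1672
  C=C: 1 × 626 = 626
  Σ(formed) = 2298 kJ
ΔH = Σ(broken) − Σ(formed) = 2115 − 2298 = −183 kJ

ΔH ≈ −183 kJ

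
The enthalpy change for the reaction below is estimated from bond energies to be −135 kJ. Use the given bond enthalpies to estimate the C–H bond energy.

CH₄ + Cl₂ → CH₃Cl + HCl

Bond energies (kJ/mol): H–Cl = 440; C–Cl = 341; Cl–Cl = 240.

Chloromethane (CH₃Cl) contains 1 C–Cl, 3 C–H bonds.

D(C–H) ≈ 406 kJ/mol

Let D be the C–H bond energy.
Σ(broken) = 4×D + 1×240 = 240 + 4D
Σ(formed) = 1×341 + 3×D + 1×440 = 781 + 3D
ΔH = Σ(broken) − Σ(formed) = (240 + 4D) − (781 + 3D) = −541 + D
Setting this equal to −135 kJ gives D = 406 kJ/mol.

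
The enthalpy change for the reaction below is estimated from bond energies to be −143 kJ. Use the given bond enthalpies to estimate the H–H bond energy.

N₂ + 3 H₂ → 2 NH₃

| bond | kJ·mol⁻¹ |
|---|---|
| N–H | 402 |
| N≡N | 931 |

D(H–H) ≈ 446 kJ/mol

Let D be the H–H bond energy.
Σ(broken) = 3×D + 1×931 = 931 + 3D
Σ(formed) = 6×402 = 2412
ΔH = Σ(broken) − Σ(formed) = (931 + 3D) − (2412) = −1481 + 3D
Setting this equal to −143 kJ gives 3D = 1338, so D = 446 kJ/mol.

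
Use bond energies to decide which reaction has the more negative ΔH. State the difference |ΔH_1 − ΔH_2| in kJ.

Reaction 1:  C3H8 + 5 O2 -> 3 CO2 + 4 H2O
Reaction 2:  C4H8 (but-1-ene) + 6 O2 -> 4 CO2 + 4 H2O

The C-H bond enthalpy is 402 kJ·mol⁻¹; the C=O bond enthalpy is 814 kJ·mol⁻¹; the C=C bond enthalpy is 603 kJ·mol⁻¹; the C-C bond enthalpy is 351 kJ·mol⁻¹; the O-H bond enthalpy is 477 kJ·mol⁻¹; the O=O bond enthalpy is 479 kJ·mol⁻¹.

Reaction 2, by 546 kJ

Reaction 1:
  Bonds broken (reactants):
    C-C: 2 × 351 = 702
    C-H: 8 × 402 = 3216
    O=O: 5 × 479 = 2395
    Σ(broken) = 6313 kJ
  Bonds formed (products):
    C=O: 6 × 814 = 4884
    O-H: 8 × 477 = 3816
    Σ(formed) = 8700 kJ
  ΔH_1 = 6313 − 8700 = −2387 kJ
Reaction 2:
  Bonds broken (reactants):
    C-C: 2 × 351 = 702
    C-H: 8 × 402 = 3216
    C=C: 1 × 603 = 603
    O=O: 6 × 479 = 2874
    Σ(broken) = 7395 kJ
  Bonds formed (products):
    C=O: 8 × 814 = 6512
    O-H: 8 × 477 = 3816
    Σ(formed) = 10328 kJ
  ΔH_2 = 7395 − 10328 = −2933 kJ
ΔH_1 − ΔH_2 = +546 kJ, so reaction 2 has the more negative ΔH; |ΔH_1 − ΔH_2| = 546 kJ.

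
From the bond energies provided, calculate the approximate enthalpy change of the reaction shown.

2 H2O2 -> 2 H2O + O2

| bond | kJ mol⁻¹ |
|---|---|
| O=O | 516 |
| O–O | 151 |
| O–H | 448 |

Bonds broken (reactants):
  O–H: 4 × 448 = 1792
  O–O: 2 × 151 = 302
  Σ(broken) = 2094 kJ
Bonds formed (products):
  O–H: 4 × 448 = 1792
  O=O: 1 × 516 = 516
  Σ(formed) = 2308 kJ
ΔH = Σ(broken) − Σ(formed) = 2094 − 2308 = −214 kJ

ΔH ≈ −214 kJ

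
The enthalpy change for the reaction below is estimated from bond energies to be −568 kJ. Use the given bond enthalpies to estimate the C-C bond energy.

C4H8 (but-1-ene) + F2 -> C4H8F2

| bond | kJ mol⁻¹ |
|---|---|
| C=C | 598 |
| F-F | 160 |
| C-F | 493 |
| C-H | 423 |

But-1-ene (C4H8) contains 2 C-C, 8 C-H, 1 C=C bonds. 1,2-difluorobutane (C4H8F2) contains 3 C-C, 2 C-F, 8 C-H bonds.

D(C-C) ≈ 340 kJ/mol

Let D be the C-C bond energy.
Σ(broken) = 2×D + 8×423 + 1×598 + 1×160 = 4142 + 2D
Σ(formed) = 3×D + 2×493 + 8×423 = 4370 + 3D
ΔH = Σ(broken) − Σ(formed) = (4142 + 2D) − (4370 + 3D) = −228 − D
Setting this equal to −568 kJ gives D = 340 kJ/mol.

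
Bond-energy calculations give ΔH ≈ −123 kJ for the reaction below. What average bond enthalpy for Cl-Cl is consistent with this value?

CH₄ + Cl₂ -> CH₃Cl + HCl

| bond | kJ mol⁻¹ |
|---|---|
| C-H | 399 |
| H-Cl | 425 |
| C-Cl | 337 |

D(Cl-Cl) ≈ 240 kJ/mol

Let D be the Cl-Cl bond energy.
Σ(broken) = 4×399 + 1×D = 1596 + D
Σ(formed) = 1×337 + 3×399 + 1×425 = 1959
ΔH = Σ(broken) − Σ(formed) = (1596 + D) − (1959) = −363 + D
Setting this equal to −123 kJ gives D = 240 kJ/mol.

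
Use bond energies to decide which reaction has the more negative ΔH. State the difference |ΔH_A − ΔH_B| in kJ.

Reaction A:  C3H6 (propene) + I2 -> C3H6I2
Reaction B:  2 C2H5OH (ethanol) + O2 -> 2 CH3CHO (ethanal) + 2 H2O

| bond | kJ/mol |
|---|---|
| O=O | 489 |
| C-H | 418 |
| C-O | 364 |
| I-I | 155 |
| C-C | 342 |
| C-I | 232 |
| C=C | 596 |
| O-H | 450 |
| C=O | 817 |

Reaction A:
  Bonds broken (reactants):
    C-C: 1 × 342 = 342
    C-H: 6 × 418 = 2508
    C=C: 1 × 596 = 596
    I-I: 1 × 155 = 155
    Σ(broken) = 3601 kJ
  Bonds formed (products):
    C-C: 2 × 342 = 684
    C-H: 6 × 418 = 2508
    C-I: 2 × 232 = 464
    Σ(formed) = 3656 kJ
  ΔH_A = 3601 − 3656 = −55 kJ
Reaction B:
  Bonds broken (reactants):
    C-C: 2 × 342 = 684
    C-H: 10 × 418 = 4180
    C-O: 2 × 364 = 728
    O-H: 2 × 450 = 900
    O=O: 1 × 489 = 489
    Σ(broken) = 6981 kJ
  Bonds formed (products):
    C-C: 2 × 342 = 684
    C-H: 8 × 418 = 3344
    C=O: 2 × 817 = 1634
    O-H: 4 × 450 = 1800
    Σ(formed) = 7462 kJ
  ΔH_B = 6981 − 7462 = −481 kJ
ΔH_A − ΔH_B = +426 kJ, so reaction B has the more negative ΔH; |ΔH_A − ΔH_B| = 426 kJ.

Reaction B, by 426 kJ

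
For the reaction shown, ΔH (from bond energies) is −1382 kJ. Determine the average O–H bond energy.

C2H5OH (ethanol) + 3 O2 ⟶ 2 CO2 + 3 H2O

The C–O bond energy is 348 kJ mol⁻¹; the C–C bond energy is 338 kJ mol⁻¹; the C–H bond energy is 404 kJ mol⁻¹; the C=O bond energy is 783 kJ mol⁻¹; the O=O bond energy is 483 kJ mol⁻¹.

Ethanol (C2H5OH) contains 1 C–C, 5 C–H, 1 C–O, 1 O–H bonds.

D(O–H) ≈ 481 kJ/mol

Let D be the O–H bond energy.
Σ(broken) = 1×338 + 5×404 + 1×348 + 1×D + 3×483 = 4155 + D
Σ(formed) = 4×783 + 6×D = 3132 + 6D
ΔH = Σ(broken) − Σ(formed) = (4155 + D) − (3132 + 6D) = +1023 − 5D
Setting this equal to −1382 kJ gives 5D = 2405, so D = 481 kJ/mol.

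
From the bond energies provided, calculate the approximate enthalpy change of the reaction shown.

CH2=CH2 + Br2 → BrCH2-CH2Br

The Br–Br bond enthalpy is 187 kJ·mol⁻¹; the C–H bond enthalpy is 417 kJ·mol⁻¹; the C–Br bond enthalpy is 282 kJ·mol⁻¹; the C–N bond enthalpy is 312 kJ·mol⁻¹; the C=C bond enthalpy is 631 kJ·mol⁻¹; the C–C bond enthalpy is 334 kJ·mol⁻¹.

Bonds broken (reactants):
  Br–Br: 1 × 187 = 187
  C–H: 4 × 417 = 1668
  C=C: 1 × 631 = 631
  Σ(broken) = 2486 kJ
Bonds formed (products):
  C–Br: 2 × 282 = 564
  C–C: 1 × 334 = 334
  C–H: 4 × 417 = 1668
  Σ(formed) = 2566 kJ
ΔH = Σ(broken) − Σ(formed) = 2486 − 2566 = −80 kJ

ΔH ≈ −80 kJ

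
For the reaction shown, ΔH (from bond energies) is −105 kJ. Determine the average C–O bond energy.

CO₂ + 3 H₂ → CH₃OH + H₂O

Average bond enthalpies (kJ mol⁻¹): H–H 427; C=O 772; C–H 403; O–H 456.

Let D be the C–O bond energy.
Σ(broken) = 2×772 + 3×427 = 2825
Σ(formed) = 3×403 + 1×D + 3×456 = 2577 + D
ΔH = Σ(broken) − Σ(formed) = (2825) − (2577 + D) = +248 − D
Setting this equal to −105 kJ gives D = 353 kJ/mol.

D(C–O) ≈ 353 kJ/mol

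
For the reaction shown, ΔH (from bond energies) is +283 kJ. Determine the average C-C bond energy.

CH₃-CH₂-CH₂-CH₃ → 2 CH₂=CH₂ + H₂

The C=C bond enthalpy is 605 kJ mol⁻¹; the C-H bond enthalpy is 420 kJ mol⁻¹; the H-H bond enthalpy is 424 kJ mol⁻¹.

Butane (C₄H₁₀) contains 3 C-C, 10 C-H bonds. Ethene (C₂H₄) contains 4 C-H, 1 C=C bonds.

Let D be the C-C bond energy.
Σ(broken) = 3×D + 10×420 = 4200 + 3D
Σ(formed) = 8×420 + 2×605 + 1×424 = 4994
ΔH = Σ(broken) − Σ(formed) = (4200 + 3D) − (4994) = −794 + 3D
Setting this equal to +283 kJ gives 3D = 1077, so D = 359 kJ/mol.

D(C-C) ≈ 359 kJ/mol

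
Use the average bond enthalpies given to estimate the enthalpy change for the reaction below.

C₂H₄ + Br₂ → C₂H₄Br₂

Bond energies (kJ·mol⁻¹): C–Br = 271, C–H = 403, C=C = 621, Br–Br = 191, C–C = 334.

ΔH ≈ −64 kJ

Bonds broken (reactants):
  Br–Br: 1 × 191 = 191
  C–H: 4 × 403 = 1612
  C=C: 1 × 621 = 621
  Σ(broken) = 2424 kJ
Bonds formed (products):
  C–Br: 2 × 271 = 542
  C–C: 1 × 334 = 334
  C–H: 4 × 403 = 1612
  Σ(formed) = 2488 kJ
ΔH = Σ(broken) − Σ(formed) = 2424 − 2488 = −64 kJ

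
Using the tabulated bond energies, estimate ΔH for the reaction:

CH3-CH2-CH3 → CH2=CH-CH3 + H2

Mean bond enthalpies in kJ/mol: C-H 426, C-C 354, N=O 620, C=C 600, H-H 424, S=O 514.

ΔH ≈ +182 kJ

Bonds broken (reactants):
  C-C: 2 × 354 = 708
  C-H: 8 × 426 = 3408
  Σ(broken) = 4116 kJ
Bonds formed (products):
  C-C: 1 × 354 = 354
  C-H: 6 × 426 = 2556
  C=C: 1 × 600 = 600
  H-H: 1 × 424 = 424
  Σ(formed) = 3934 kJ
ΔH = Σ(broken) − Σ(formed) = 4116 − 3934 = +182 kJ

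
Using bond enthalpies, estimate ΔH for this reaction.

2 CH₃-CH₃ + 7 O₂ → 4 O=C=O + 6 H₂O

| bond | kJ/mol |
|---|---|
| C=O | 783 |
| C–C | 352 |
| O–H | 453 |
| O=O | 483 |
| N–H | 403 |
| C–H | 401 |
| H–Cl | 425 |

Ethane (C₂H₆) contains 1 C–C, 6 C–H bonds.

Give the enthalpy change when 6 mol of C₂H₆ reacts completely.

ΔH = −8409 kJ

Bonds broken (reactants):
  C–C: 2 × 352 = 704
  C–H: 12 × 401 = 4812
  O=O: 7 × 483 = 3381
  Σ(broken) = 8897 kJ
Bonds formed (products):
  C=O: 8 × 783 = 6264
  O–H: 12 × 453 = 5436
  Σ(formed) = 11700 kJ
ΔH = Σ(broken) − Σ(formed) = 8897 − 11700 = −2803 kJ
For 3× the reaction as written: 3 × (−2803) = −8409 kJ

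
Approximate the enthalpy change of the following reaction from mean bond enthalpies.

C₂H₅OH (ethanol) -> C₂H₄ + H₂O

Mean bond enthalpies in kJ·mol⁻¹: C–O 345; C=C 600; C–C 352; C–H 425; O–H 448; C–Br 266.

Bonds broken (reactants):
  C–C: 1 × 352 = 352
  C–H: 5 × 425 = 2125
  C–O: 1 × 345 = 345
  O–H: 1 × 448 = 448
  Σ(broken) = 3270 kJ
Bonds formed (products):
  C–H: 4 × 425 = 1700
  C=C: 1 × 600 = 600
  O–H: 2 × 448 = 896
  Σ(formed) = 3196 kJ
ΔH = Σ(broken) − Σ(formed) = 3270 − 3196 = +74 kJ

ΔH ≈ +74 kJ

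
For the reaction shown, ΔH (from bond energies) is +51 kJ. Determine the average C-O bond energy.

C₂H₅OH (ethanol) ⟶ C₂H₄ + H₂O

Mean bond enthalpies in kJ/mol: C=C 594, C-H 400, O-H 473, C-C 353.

D(C-O) ≈ 365 kJ/mol

Let D be the C-O bond energy.
Σ(broken) = 1×353 + 5×400 + 1×D + 1×473 = 2826 + D
Σ(formed) = 4×400 + 1×594 + 2×473 = 3140
ΔH = Σ(broken) − Σ(formed) = (2826 + D) − (3140) = −314 + D
Setting this equal to +51 kJ gives D = 365 kJ/mol.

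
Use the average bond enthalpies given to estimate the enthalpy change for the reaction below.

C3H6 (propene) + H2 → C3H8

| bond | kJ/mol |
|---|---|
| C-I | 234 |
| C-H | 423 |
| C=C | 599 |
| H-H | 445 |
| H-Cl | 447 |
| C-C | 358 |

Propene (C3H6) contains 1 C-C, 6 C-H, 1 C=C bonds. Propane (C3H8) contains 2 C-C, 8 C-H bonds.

Bonds broken (reactants):
  C-C: 1 × 358 = 358
  C-H: 6 × 423 = 2538
  C=C: 1 × 599 = 599
  H-H: 1 × 445 = 445
  Σ(broken) = 3940 kJ
Bonds formed (products):
  C-C: 2 × 358 = 716
  C-H: 8 × 423 = 3384
  Σ(formed) = 4100 kJ
ΔH = Σ(broken) − Σ(formed) = 3940 − 4100 = −160 kJ

ΔH ≈ −160 kJ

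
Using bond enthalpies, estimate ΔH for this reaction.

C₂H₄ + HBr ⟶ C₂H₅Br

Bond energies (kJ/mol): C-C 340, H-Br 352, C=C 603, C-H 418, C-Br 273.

ΔH ≈ −76 kJ

Bonds broken (reactants):
  C-H: 4 × 418 = 1672
  C=C: 1 × 603 = 603
  H-Br: 1 × 352 = 352
  Σ(broken) = 2627 kJ
Bonds formed (products):
  C-Br: 1 × 273 = 273
  C-C: 1 × 340 = 340
  C-H: 5 × 418 = 2090
  Σ(formed) = 2703 kJ
ΔH = Σ(broken) − Σ(formed) = 2627 − 2703 = −76 kJ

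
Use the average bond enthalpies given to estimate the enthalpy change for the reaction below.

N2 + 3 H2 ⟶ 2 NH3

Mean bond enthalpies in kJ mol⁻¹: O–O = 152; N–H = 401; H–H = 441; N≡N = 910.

ΔH ≈ −173 kJ

Bonds broken (reactants):
  H–H: 3 × 441 = 1323
  N≡N: 1 × 910 = 910
  Σ(broken) = 2233 kJ
Bonds formed (products):
  N–H: 6 × 401 = 2406
  Σ(formed) = 2406 kJ
ΔH = Σ(broken) − Σ(formed) = 2233 − 2406 = −173 kJ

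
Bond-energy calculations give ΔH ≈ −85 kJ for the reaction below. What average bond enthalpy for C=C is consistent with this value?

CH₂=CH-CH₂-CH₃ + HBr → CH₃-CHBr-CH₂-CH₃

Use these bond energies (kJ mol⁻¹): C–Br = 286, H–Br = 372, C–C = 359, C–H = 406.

D(C=C) ≈ 594 kJ/mol

Let D be the C=C bond energy.
Σ(broken) = 2×359 + 8×406 + 1×D + 1×372 = 4338 + D
Σ(formed) = 1×286 + 3×359 + 9×406 = 5017
ΔH = Σ(broken) − Σ(formed) = (4338 + D) − (5017) = −679 + D
Setting this equal to −85 kJ gives D = 594 kJ/mol.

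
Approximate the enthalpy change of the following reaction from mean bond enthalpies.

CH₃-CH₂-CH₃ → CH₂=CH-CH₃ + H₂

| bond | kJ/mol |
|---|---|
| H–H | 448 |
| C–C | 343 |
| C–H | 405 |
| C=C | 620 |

ΔH ≈ +85 kJ

Bonds broken (reactants):
  C–C: 2 × 343 = 686
  C–H: 8 × 405 = 3240
  Σ(broken) = 3926 kJ
Bonds formed (products):
  C–C: 1 × 343 = 343
  C–H: 6 × 405 = 2430
  C=C: 1 × 620 = 620
  H–H: 1 × 448 = 448
  Σ(formed) = 3841 kJ
ΔH = Σ(broken) − Σ(formed) = 3926 − 3841 = +85 kJ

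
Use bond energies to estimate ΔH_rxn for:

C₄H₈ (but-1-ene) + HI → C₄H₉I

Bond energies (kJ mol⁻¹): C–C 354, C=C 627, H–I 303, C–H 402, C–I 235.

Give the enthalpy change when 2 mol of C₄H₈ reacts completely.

ΔH = −122 kJ

Bonds broken (reactants):
  C–C: 2 × 354 = 708
  C–H: 8 × 402 = 3216
  C=C: 1 × 627 = 627
  H–I: 1 × 303 = 303
  Σ(broken) = 4854 kJ
Bonds formed (products):
  C–C: 3 × 354 = 1062
  C–H: 9 × 402 = 3618
  C–I: 1 × 235 = 235
  Σ(formed) = 4915 kJ
ΔH = Σ(broken) − Σ(formed) = 4854 − 4915 = −61 kJ
For 2× the reaction as written: 2 × (−61) = −122 kJ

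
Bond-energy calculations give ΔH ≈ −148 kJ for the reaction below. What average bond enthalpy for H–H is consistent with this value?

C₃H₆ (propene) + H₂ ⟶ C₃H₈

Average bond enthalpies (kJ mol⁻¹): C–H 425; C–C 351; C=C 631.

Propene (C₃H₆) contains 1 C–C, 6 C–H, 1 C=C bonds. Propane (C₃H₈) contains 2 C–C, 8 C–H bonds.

D(H–H) ≈ 422 kJ/mol

Let D be the H–H bond energy.
Σ(broken) = 1×351 + 6×425 + 1×631 + 1×D = 3532 + D
Σ(formed) = 2×351 + 8×425 = 4102
ΔH = Σ(broken) − Σ(formed) = (3532 + D) − (4102) = −570 + D
Setting this equal to −148 kJ gives D = 422 kJ/mol.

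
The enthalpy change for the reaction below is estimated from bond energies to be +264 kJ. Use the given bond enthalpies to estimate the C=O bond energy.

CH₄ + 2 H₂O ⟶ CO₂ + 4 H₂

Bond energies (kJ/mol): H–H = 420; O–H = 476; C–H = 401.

D(C=O) ≈ 782 kJ/mol

Let D be the C=O bond energy.
Σ(broken) = 4×401 + 4×476 = 3508
Σ(formed) = 2×D + 4×420 = 1680 + 2D
ΔH = Σ(broken) − Σ(formed) = (3508) − (1680 + 2D) = +1828 − 2D
Setting this equal to +264 kJ gives 2D = 1564, so D = 782 kJ/mol.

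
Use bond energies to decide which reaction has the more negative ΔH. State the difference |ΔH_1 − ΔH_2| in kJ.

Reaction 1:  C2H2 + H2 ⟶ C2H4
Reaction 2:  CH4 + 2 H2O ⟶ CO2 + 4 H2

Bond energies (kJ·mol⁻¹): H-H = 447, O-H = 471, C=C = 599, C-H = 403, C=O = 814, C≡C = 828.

Reaction 1:
  Bonds broken (reactants):
    C≡C: 1 × 828 = 828
    C-H: 2 × 403 = 806
    H-H: 1 × 447 = 447
    Σ(broken) = 2081 kJ
  Bonds formed (products):
    C-H: 4 × 403 = 1612
    C=C: 1 × 599 = 599
    Σ(formed) = 2211 kJ
  ΔH_1 = 2081 − 2211 = −130 kJ
Reaction 2:
  Bonds broken (reactants):
    C-H: 4 × 403 = 1612
    O-H: 4 × 471 = 1884
    Σ(broken) = 3496 kJ
  Bonds formed (products):
    C=O: 2 × 814 = 1628
    H-H: 4 × 447 = 1788
    Σ(formed) = 3416 kJ
  ΔH_2 = 3496 − 3416 = +80 kJ
ΔH_1 − ΔH_2 = −210 kJ, so reaction 1 has the more negative ΔH; |ΔH_1 − ΔH_2| = 210 kJ.

Reaction 1, by 210 kJ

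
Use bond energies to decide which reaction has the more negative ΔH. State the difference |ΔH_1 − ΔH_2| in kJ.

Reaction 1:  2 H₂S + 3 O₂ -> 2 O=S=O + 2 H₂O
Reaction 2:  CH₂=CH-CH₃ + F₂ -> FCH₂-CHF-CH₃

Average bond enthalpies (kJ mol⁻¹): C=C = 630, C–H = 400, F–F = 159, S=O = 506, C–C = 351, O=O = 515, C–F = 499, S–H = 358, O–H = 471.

Reaction 1:
  Bonds broken (reactants):
    O=O: 3 × 515 = 1545
    S–H: 4 × 358 = 1432
    Σ(broken) = 2977 kJ
  Bonds formed (products):
    O–H: 4 × 471 = 1884
    S=O: 4 × 506 = 2024
    Σ(formed) = 3908 kJ
  ΔH_1 = 2977 − 3908 = −931 kJ
Reaction 2:
  Bonds broken (reactants):
    C–C: 1 × 351 = 351
    C–H: 6 × 400 = 2400
    C=C: 1 × 630 = 630
    F–F: 1 × 159 = 159
    Σ(broken) = 3540 kJ
  Bonds formed (products):
    C–C: 2 × 351 = 702
    C–F: 2 × 499 = 998
    C–H: 6 × 400 = 2400
    Σ(formed) = 4100 kJ
  ΔH_2 = 3540 − 4100 = −560 kJ
ΔH_1 − ΔH_2 = −371 kJ, so reaction 1 has the more negative ΔH; |ΔH_1 − ΔH_2| = 371 kJ.

Reaction 1, by 371 kJ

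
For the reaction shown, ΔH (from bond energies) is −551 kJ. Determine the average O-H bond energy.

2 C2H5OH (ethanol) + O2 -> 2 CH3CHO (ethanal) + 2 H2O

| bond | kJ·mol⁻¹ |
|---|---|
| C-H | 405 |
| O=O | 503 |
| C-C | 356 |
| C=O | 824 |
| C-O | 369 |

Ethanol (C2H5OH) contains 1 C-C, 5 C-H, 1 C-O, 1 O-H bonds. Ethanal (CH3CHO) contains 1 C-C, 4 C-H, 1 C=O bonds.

Let D be the O-H bond energy.
Σ(broken) = 2×356 + 10×405 + 2×369 + 2×D + 1×503 = 6003 + 2D
Σ(formed) = 2×356 + 8×405 + 2×824 + 4×D = 5600 + 4D
ΔH = Σ(broken) − Σ(formed) = (6003 + 2D) − (5600 + 4D) = +403 − 2D
Setting this equal to −551 kJ gives 2D = 954, so D = 477 kJ/mol.

D(O-H) ≈ 477 kJ/mol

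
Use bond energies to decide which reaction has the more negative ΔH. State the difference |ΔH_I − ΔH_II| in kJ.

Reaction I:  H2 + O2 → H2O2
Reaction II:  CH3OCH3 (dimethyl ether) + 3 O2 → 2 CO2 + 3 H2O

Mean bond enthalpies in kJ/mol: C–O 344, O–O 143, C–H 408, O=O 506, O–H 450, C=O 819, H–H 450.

Reaction II, by 1235 kJ

Reaction I:
  Bonds broken (reactants):
    H–H: 1 × 450 = 450
    O=O: 1 × 506 = 506
    Σ(broken) = 956 kJ
  Bonds formed (products):
    O–H: 2 × 450 = 900
    O–O: 1 × 143 = 143
    Σ(formed) = 1043 kJ
  ΔH_I = 956 − 1043 = −87 kJ
Reaction II:
  Bonds broken (reactants):
    C–H: 6 × 408 = 2448
    C–O: 2 × 344 = 688
    O=O: 3 × 506 = 1518
    Σ(broken) = 4654 kJ
  Bonds formed (products):
    C=O: 4 × 819 = 3276
    O–H: 6 × 450 = 2700
    Σ(formed) = 5976 kJ
  ΔH_II = 4654 − 5976 = −1322 kJ
ΔH_I − ΔH_II = +1235 kJ, so reaction II has the more negative ΔH; |ΔH_I − ΔH_II| = 1235 kJ.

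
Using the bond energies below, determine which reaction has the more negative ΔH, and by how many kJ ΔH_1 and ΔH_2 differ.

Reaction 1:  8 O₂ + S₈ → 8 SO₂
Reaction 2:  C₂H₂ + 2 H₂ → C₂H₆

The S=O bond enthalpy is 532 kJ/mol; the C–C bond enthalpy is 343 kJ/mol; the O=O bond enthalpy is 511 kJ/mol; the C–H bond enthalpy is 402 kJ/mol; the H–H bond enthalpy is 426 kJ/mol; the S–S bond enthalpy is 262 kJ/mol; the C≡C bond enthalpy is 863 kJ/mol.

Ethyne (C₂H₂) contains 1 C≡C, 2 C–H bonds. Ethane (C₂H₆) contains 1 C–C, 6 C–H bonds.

Reaction 1:
  Bonds broken (reactants):
    O=O: 8 × 511 = 4088
    S–S: 8 × 262 = 2096
    Σ(broken) = 6184 kJ
  Bonds formed (products):
    S=O: 16 × 532 = 8512
    Σ(formed) = 8512 kJ
  ΔH_1 = 6184 − 8512 = −2328 kJ
Reaction 2:
  Bonds broken (reactants):
    C≡C: 1 × 863 = 863
    C–H: 2 × 402 = 804
    H–H: 2 × 426 = 852
    Σ(broken) = 2519 kJ
  Bonds formed (products):
    C–C: 1 × 343 = 343
    C–H: 6 × 402 = 2412
    Σ(formed) = 2755 kJ
  ΔH_2 = 2519 − 2755 = −236 kJ
ΔH_1 − ΔH_2 = −2092 kJ, so reaction 1 has the more negative ΔH; |ΔH_1 − ΔH_2| = 2092 kJ.

Reaction 1, by 2092 kJ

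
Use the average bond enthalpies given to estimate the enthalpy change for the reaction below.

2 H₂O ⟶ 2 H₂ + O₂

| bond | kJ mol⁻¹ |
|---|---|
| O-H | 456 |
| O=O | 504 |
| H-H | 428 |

Bonds broken (reactants):
  O-H: 4 × 456 = 1824
  Σ(broken) = 1824 kJ
Bonds formed (products):
  H-H: 2 × 428 = 856
  O=O: 1 × 504 = 504
  Σ(formed) = 1360 kJ
ΔH = Σ(broken) − Σ(formed) = 1824 − 1360 = +464 kJ

ΔH ≈ +464 kJ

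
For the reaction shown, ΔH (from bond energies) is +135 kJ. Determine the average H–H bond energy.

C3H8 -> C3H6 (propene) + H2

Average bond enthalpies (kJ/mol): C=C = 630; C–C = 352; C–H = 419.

D(H–H) ≈ 425 kJ/mol

Let D be the H–H bond energy.
Σ(broken) = 2×352 + 8×419 = 4056
Σ(formed) = 1×352 + 6×419 + 1×630 + 1×D = 3496 + D
ΔH = Σ(broken) − Σ(formed) = (4056) − (3496 + D) = +560 − D
Setting this equal to +135 kJ gives D = 425 kJ/mol.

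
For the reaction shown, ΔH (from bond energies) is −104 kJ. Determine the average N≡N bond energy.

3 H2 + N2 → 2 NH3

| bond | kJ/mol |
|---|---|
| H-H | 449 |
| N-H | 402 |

D(N≡N) ≈ 961 kJ/mol

Let D be the N≡N bond energy.
Σ(broken) = 3×449 + 1×D = 1347 + D
Σ(formed) = 6×402 = 2412
ΔH = Σ(broken) − Σ(formed) = (1347 + D) − (2412) = −1065 + D
Setting this equal to −104 kJ gives D = 961 kJ/mol.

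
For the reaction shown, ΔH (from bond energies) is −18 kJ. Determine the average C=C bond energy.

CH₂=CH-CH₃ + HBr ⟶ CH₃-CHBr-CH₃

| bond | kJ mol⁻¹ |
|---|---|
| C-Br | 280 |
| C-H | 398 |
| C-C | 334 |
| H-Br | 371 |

Let D be the C=C bond energy.
Σ(broken) = 1×334 + 6×398 + 1×D + 1×371 = 3093 + D
Σ(formed) = 1×280 + 2×334 + 7×398 = 3734
ΔH = Σ(broken) − Σ(formed) = (3093 + D) − (3734) = −641 + D
Setting this equal to −18 kJ gives D = 623 kJ/mol.

D(C=C) ≈ 623 kJ/mol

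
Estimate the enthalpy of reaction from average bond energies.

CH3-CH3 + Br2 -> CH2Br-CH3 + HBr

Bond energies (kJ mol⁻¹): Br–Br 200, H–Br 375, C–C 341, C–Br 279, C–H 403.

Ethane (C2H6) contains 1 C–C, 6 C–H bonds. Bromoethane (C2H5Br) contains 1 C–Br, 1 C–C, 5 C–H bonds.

Bonds broken (reactants):
  Br–Br: 1 × 200 = 200
  C–C: 1 × 341 = 341
  C–H: 6 × 403 = 2418
  Σ(broken) = 2959 kJ
Bonds formed (products):
  C–Br: 1 × 279 = 279
  C–C: 1 × 341 = 341
  C–H: 5 × 403 = 2015
  H–Br: 1 × 375 = 375
  Σ(formed) = 3010 kJ
ΔH = Σ(broken) − Σ(formed) = 2959 − 3010 = −51 kJ

ΔH ≈ −51 kJ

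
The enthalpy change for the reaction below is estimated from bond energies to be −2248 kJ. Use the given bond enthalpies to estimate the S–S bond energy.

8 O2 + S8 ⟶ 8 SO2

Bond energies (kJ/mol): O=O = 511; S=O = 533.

D(S–S) ≈ 274 kJ/mol

Let D be the S–S bond energy.
Σ(broken) = 8×511 + 8×D = 4088 + 8D
Σ(formed) = 16×533 = 8528
ΔH = Σ(broken) − Σ(formed) = (4088 + 8D) − (8528) = −4440 + 8D
Setting this equal to −2248 kJ gives 8D = 2192, so D = 274 kJ/mol.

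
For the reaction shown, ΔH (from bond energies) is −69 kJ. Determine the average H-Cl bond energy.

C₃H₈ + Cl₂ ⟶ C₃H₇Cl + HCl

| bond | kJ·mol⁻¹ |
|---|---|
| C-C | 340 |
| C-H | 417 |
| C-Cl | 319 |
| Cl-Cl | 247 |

Let D be the H-Cl bond energy.
Σ(broken) = 2×340 + 8×417 + 1×247 = 4263
Σ(formed) = 2×340 + 1×319 + 7×417 + 1×D = 3918 + D
ΔH = Σ(broken) − Σ(formed) = (4263) − (3918 + D) = +345 − D
Setting this equal to −69 kJ gives D = 414 kJ/mol.

D(H-Cl) ≈ 414 kJ/mol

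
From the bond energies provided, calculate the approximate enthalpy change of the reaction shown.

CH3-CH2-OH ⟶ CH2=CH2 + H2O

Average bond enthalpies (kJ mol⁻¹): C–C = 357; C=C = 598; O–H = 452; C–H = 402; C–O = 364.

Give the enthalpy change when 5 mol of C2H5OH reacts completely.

ΔH = +365 kJ

Bonds broken (reactants):
  C–C: 1 × 357 = 357
  C–H: 5 × 402 = 2010
  C–O: 1 × 364 = 364
  O–H: 1 × 452 = 452
  Σ(broken) = 3183 kJ
Bonds formed (products):
  C–H: 4 × 402 = 1608
  C=C: 1 × 598 = 598
  O–H: 2 × 452 = 904
  Σ(formed) = 3110 kJ
ΔH = Σ(broken) − Σ(formed) = 3183 − 3110 = +73 kJ
For 5× the reaction as written: 5 × (+73) = +365 kJ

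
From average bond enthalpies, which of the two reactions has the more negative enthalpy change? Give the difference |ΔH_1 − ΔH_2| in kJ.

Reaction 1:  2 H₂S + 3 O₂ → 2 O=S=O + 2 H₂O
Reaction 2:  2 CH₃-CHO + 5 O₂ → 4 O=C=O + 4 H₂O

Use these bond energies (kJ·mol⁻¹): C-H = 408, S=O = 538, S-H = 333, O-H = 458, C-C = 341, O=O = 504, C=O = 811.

Reaction 2, by 924 kJ

Reaction 1:
  Bonds broken (reactants):
    O=O: 3 × 504 = 1512
    S-H: 4 × 333 = 1332
    Σ(broken) = 2844 kJ
  Bonds formed (products):
    O-H: 4 × 458 = 1832
    S=O: 4 × 538 = 2152
    Σ(formed) = 3984 kJ
  ΔH_1 = 2844 − 3984 = −1140 kJ
Reaction 2:
  Bonds broken (reactants):
    C-C: 2 × 341 = 682
    C-H: 8 × 408 = 3264
    C=O: 2 × 811 = 1622
    O=O: 5 × 504 = 2520
    Σ(broken) = 8088 kJ
  Bonds formed (products):
    C=O: 8 × 811 = 6488
    O-H: 8 × 458 = 3664
    Σ(formed) = 10152 kJ
  ΔH_2 = 8088 − 10152 = −2064 kJ
ΔH_1 − ΔH_2 = +924 kJ, so reaction 2 has the more negative ΔH; |ΔH_1 − ΔH_2| = 924 kJ.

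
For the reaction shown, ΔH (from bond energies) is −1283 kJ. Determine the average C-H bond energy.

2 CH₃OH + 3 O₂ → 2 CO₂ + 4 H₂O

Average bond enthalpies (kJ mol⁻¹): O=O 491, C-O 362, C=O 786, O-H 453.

D(C-H) ≈ 397 kJ/mol

Let D be the C-H bond energy.
Σ(broken) = 6×D + 2×362 + 2×453 + 3×491 = 3103 + 6D
Σ(formed) = 4×786 + 8×453 = 6768
ΔH = Σ(broken) − Σ(formed) = (3103 + 6D) − (6768) = −3665 + 6D
Setting this equal to −1283 kJ gives 6D = 2382, so D = 397 kJ/mol.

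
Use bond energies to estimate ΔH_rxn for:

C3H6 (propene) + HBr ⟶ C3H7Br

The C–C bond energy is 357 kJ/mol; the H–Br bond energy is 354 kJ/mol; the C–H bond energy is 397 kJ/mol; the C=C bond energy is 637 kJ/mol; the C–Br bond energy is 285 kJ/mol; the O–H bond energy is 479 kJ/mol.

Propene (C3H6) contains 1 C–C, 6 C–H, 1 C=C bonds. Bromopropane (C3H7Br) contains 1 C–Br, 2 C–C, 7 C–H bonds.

ΔH ≈ −48 kJ

Bonds broken (reactants):
  C–C: 1 × 357 = 357
  C–H: 6 × 397 = 2382
  C=C: 1 × 637 = 637
  H–Br: 1 × 354 = 354
  Σ(broken) = 3730 kJ
Bonds formed (products):
  C–Br: 1 × 285 = 285
  C–C: 2 × 357 = 714
  C–H: 7 × 397 = 2779
  Σ(formed) = 3778 kJ
ΔH = Σ(broken) − Σ(formed) = 3730 − 3778 = −48 kJ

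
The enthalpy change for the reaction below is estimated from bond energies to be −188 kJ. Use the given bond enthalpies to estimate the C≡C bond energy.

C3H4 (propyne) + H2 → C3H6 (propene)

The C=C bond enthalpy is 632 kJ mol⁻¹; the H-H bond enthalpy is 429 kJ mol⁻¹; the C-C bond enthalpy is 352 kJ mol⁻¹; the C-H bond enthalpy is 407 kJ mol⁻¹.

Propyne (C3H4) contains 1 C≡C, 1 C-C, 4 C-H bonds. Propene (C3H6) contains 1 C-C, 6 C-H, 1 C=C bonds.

Let D be the C≡C bond energy.
Σ(broken) = 1×D + 1×352 + 4×407 + 1×429 = 2409 + D
Σ(formed) = 1×352 + 6×407 + 1×632 = 3426
ΔH = Σ(broken) − Σ(formed) = (2409 + D) − (3426) = −1017 + D
Setting this equal to −188 kJ gives D = 829 kJ/mol.

D(C≡C) ≈ 829 kJ/mol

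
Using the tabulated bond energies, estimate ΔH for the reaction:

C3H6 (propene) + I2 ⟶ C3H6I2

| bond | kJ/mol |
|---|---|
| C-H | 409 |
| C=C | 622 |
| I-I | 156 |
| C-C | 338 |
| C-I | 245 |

Bonds broken (reactants):
  C-C: 1 × 338 = 338
  C-H: 6 × 409 = 2454
  C=C: 1 × 622 = 622
  I-I: 1 × 156 = 156
  Σ(broken) = 3570 kJ
Bonds formed (products):
  C-C: 2 × 338 = 676
  C-H: 6 × 409 = 2454
  C-I: 2 × 245 = 490
  Σ(formed) = 3620 kJ
ΔH = Σ(broken) − Σ(formed) = 3570 − 3620 = −50 kJ

ΔH ≈ −50 kJ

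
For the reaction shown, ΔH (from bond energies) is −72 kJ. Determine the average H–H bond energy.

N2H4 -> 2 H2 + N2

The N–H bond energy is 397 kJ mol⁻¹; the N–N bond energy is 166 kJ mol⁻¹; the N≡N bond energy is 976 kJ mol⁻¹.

D(H–H) ≈ 425 kJ/mol

Let D be the H–H bond energy.
Σ(broken) = 4×397 + 1×166 = 1754
Σ(formed) = 2×D + 1×976 = 976 + 2D
ΔH = Σ(broken) − Σ(formed) = (1754) − (976 + 2D) = +778 − 2D
Setting this equal to −72 kJ gives 2D = 850, so D = 425 kJ/mol.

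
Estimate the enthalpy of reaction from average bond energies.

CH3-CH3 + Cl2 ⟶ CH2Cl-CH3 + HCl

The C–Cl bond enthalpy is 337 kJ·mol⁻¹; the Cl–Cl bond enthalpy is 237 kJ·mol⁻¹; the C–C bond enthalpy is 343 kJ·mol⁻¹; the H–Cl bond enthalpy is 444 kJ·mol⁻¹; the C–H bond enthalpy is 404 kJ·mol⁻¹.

ΔH ≈ −140 kJ

Bonds broken (reactants):
  C–C: 1 × 343 = 343
  C–H: 6 × 404 = 2424
  Cl–Cl: 1 × 237 = 237
  Σ(broken) = 3004 kJ
Bonds formed (products):
  C–C: 1 × 343 = 343
  C–Cl: 1 × 337 = 337
  C–H: 5 × 404 = 2020
  H–Cl: 1 × 444 = 444
  Σ(formed) = 3144 kJ
ΔH = Σ(broken) − Σ(formed) = 3004 − 3144 = −140 kJ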